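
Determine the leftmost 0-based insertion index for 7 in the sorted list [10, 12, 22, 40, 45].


List is sorted: [10, 12, 22, 40, 45]
We need the leftmost position where 7 can be inserted, i.e. the first index whose element is >= 7 (or the end of the list if none is).
Binary search with low=0, high=5 (0-based indices):
  low=0, high=5, mid=2: a[2]=22 >= 7, so high = 2
  low=0, high=2, mid=1: a[1]=12 >= 7, so high = 1
  low=0, high=1, mid=0: a[0]=10 >= 7, so high = 0
Now low = high = 0, so the insertion index is 0.
Final answer: 0


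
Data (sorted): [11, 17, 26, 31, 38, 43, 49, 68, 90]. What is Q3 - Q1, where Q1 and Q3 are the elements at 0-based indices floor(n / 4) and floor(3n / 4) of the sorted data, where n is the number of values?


The data has n = 9 elements.
Q1 index = floor(9 / 4) = floor(2.25) = 2; Q3 index = floor(3 * 9 / 4) = floor(6.75) = 6
Q1 = element at index 2 = 26
Q3 = element at index 6 = 49
IQR = 49 - 26 = 23
Final answer: 23


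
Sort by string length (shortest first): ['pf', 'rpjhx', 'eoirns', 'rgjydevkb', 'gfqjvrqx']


Compute lengths:
  'pf' has length 2
  'rpjhx' has length 5
  'eoirns' has length 6
  'rgjydevkb' has length 9
  'gfqjvrqx' has length 8
Lengths in increasing order: 2 < 5 < 6 < 8 < 9
Listing the words in that order gives the answer.
Final answer: ['pf', 'rpjhx', 'eoirns', 'gfqjvrqx', 'rgjydevkb']


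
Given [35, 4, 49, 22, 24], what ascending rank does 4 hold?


Sort ascending: [4, 22, 24, 35, 49]
Find 4 in the sorted list.
4 is at position 1 (1-indexed).
Final answer: 1


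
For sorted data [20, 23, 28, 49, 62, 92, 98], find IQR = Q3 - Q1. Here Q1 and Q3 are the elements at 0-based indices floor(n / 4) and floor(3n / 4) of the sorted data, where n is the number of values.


The data has n = 7 elements.
Q1 index = floor(7 / 4) = floor(1.75) = 1; Q3 index = floor(3 * 7 / 4) = floor(5.25) = 5
Q1 = element at index 1 = 23
Q3 = element at index 5 = 92
IQR = 92 - 23 = 69
Final answer: 69


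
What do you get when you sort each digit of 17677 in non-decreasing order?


The number 17677 has digits: 1, 7, 6, 7, 7
Sorted: 1, 6, 7, 7, 7
Joining the sorted digits gives the result.
Final answer: 16777


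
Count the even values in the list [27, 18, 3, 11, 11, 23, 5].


Check each element:
  27 is odd
  18 is even
  3 is odd
  11 is odd
  11 is odd
  23 is odd
  5 is odd
Evens: [18]
Count of evens = 1
Final answer: 1


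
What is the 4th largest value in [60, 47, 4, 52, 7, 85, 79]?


Sort descending: [85, 79, 60, 52, 47, 7, 4]
The 4th element (1-indexed) is at index 3.
Value = 52
Final answer: 52


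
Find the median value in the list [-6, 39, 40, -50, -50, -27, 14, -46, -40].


First, sort the list: [-50, -50, -46, -40, -27, -6, 14, 39, 40]
The list has 9 elements (odd count).
The middle index is 4 (0-based), and the element there is -27.
Final answer: -27


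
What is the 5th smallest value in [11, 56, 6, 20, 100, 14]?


Sort ascending: [6, 11, 14, 20, 56, 100]
The 5th element (1-indexed) is at index 4.
Value = 56
Final answer: 56


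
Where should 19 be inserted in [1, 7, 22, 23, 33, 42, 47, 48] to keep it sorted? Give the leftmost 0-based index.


List is sorted: [1, 7, 22, 23, 33, 42, 47, 48]
We need the leftmost position where 19 can be inserted, i.e. the first index whose element is >= 19 (or the end of the list if none is).
Binary search with low=0, high=8 (0-based indices):
  low=0, high=8, mid=4: a[4]=33 >= 19, so high = 4
  low=0, high=4, mid=2: a[2]=22 >= 19, so high = 2
  low=0, high=2, mid=1: a[1]=7 < 19, so low = 2
Now low = high = 2, so the insertion index is 2.
Final answer: 2


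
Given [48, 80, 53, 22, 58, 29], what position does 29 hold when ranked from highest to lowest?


Sort descending: [80, 58, 53, 48, 29, 22]
Find 29 in the sorted list.
29 is at position 5.
Final answer: 5


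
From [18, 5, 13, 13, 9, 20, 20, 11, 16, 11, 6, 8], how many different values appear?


List all unique values:
Distinct values: [5, 6, 8, 9, 11, 13, 16, 18, 20]
Count = 9
Final answer: 9


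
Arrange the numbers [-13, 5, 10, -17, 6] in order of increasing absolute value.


Compute absolute values:
  |-13| = 13
  |5| = 5
  |10| = 10
  |-17| = 17
  |6| = 6
Absolute values in increasing order: 5 < 6 < 10 < 13 < 17
Listing the original numbers in that order gives the answer.
Final answer: [5, 6, 10, -13, -17]


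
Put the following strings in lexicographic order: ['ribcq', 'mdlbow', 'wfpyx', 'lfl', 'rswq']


Compare strings character by character (the first differing letter decides):
  'lfl' < 'mdlbow' since 'l' < 'm' at position 1
  'mdlbow' < 'ribcq' since 'm' < 'r' at position 1
  'ribcq' < 'rswq' since 'i' < 's' at position 2
  'rswq' < 'wfpyx' since 'r' < 'w' at position 1
Chaining these comparisons gives the alphabetical order.
Final answer: ['lfl', 'mdlbow', 'ribcq', 'rswq', 'wfpyx']


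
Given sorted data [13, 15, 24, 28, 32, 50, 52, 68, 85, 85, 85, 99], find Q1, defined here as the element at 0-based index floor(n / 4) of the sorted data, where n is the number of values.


The list has n = 12 elements.
Q1 index = floor(12 / 4) = floor(3) = 3
Counting from index 0 in the sorted data, the element at index 3 is 28.
Final answer: 28


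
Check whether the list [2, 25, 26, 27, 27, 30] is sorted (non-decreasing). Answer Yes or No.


Check consecutive pairs:
  2 <= 25? True
  25 <= 26? True
  26 <= 27? True
  27 <= 27? True
  27 <= 30? True
Every consecutive pair is in order, so the list is non-decreasing.
Final answer: Yes


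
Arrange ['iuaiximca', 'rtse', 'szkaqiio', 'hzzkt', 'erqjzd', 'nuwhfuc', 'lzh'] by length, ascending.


Compute lengths:
  'iuaiximca' has length 9
  'rtse' has length 4
  'szkaqiio' has length 8
  'hzzkt' has length 5
  'erqjzd' has length 6
  'nuwhfuc' has length 7
  'lzh' has length 3
Lengths in increasing order: 3 < 4 < 5 < 6 < 7 < 8 < 9
Listing the words in that order gives the answer.
Final answer: ['lzh', 'rtse', 'hzzkt', 'erqjzd', 'nuwhfuc', 'szkaqiio', 'iuaiximca']


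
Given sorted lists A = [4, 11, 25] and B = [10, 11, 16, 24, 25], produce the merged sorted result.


List A: [4, 11, 25]
List B: [10, 11, 16, 24, 25]
Repeatedly compare the front elements and take the smaller:
  4 vs 10 -> take 4
  11 vs 10 -> take 10
  11 vs 11 -> take 11
  25 vs 11 -> take 11
  25 vs 16 -> take 16
  25 vs 24 -> take 24
  25 vs 25 -> take 25
  A is exhausted; append the rest of B: [25]
Final answer: [4, 10, 11, 11, 16, 24, 25, 25]


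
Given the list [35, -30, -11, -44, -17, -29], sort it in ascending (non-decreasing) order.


Original list: [35, -30, -11, -44, -17, -29]
Repeatedly take the smallest remaining element:
  Remaining [35, -30, -11, -44, -17, -29] -> smallest is -44
  Remaining [35, -30, -11, -17, -29] -> smallest is -30
  Remaining [35, -11, -17, -29] -> smallest is -29
  Remaining [35, -11, -17] -> smallest is -17
  Remaining [35, -11] -> smallest is -11
  Remaining [35] -> smallest is 35
Collecting the picks in order gives the sorted list.
Final answer: [-44, -30, -29, -17, -11, 35]


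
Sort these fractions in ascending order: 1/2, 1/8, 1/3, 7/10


Convert to decimal for comparison:
  1/2 = 0.5
  1/8 = 0.125
  1/3 = 0.3333
  7/10 = 0.7
Decimals in increasing order: 0.125 < 0.3333 < 0.5 < 0.7
Writing each back as its fraction gives the sorted order.
Final answer: 1/8, 1/3, 1/2, 7/10


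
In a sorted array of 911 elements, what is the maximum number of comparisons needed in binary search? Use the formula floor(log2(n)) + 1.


Binary search halves the search space each step.
Maximum comparisons = floor(log2(911)) + 1
log2(911) = 9.8313
floor(log2(911)) = 9, so 9 + 1 = 10
Final answer: 10


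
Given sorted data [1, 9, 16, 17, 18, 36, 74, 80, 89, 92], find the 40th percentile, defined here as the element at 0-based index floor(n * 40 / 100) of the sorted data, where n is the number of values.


The dataset has n = 10 elements.
Index = floor(10 * 40 / 100) = floor(400 / 100) = floor(4) = 4
Counting from index 0 in the sorted data, the element at index 4 is 18.
Final answer: 18


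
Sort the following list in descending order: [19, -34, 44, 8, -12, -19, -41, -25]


Original list: [19, -34, 44, 8, -12, -19, -41, -25]
Repeatedly take the largest remaining element:
  Remaining [19, -34, 44, 8, -12, -19, -41, -25] -> largest is 44
  Remaining [19, -34, 8, -12, -19, -41, -25] -> largest is 19
  Remaining [-34, 8, -12, -19, -41, -25] -> largest is 8
  Remaining [-34, -12, -19, -41, -25] -> largest is -12
  Remaining [-34, -19, -41, -25] -> largest is -19
  Remaining [-34, -41, -25] -> largest is -25
  Remaining [-34, -41] -> largest is -34
  Remaining [-41] -> largest is -41
Collecting the picks in order gives the descending list.
Final answer: [44, 19, 8, -12, -19, -25, -34, -41]


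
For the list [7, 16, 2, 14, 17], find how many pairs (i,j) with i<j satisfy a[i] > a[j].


For each element, count the later elements that are smaller than it:
  7 (index 0): smaller elements after it = [2] -> 1
  16 (index 1): smaller elements after it = [2, 14] -> 2
  2 (index 2): smaller elements after it = [] -> 0
  14 (index 3): smaller elements after it = [] -> 0
Total inversions = 1 + 2 + 0 + 0 = 3
Final answer: 3


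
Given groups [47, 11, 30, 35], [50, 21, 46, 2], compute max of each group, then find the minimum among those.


Find max of each group:
  Group 1: [47, 11, 30, 35] -> max = 47
  Group 2: [50, 21, 46, 2] -> max = 50
Maxes: [47, 50]
Minimum of maxes = 47
Final answer: 47


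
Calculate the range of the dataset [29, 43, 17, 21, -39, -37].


Maximum value: 43
Minimum value: -39
Range = 43 - (-39) = 82
Final answer: 82


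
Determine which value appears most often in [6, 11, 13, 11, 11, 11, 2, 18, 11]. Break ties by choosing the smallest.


Count the frequency of each value:
  2 appears 1 time(s)
  6 appears 1 time(s)
  11 appears 5 time(s)
  13 appears 1 time(s)
  18 appears 1 time(s)
Maximum frequency is 5.
Only 11 reaches that frequency, so it is the mode.
Final answer: 11


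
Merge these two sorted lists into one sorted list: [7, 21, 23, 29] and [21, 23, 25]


List A: [7, 21, 23, 29]
List B: [21, 23, 25]
Repeatedly compare the front elements and take the smaller:
  7 vs 21 -> take 7
  21 vs 21 -> take 21
  23 vs 21 -> take 21
  23 vs 23 -> take 23
  29 vs 23 -> take 23
  29 vs 25 -> take 25
  B is exhausted; append the rest of A: [29]
Final answer: [7, 21, 21, 23, 23, 25, 29]


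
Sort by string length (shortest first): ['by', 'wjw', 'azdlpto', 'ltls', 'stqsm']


Compute lengths:
  'by' has length 2
  'wjw' has length 3
  'azdlpto' has length 7
  'ltls' has length 4
  'stqsm' has length 5
Lengths in increasing order: 2 < 3 < 4 < 5 < 7
Listing the words in that order gives the answer.
Final answer: ['by', 'wjw', 'ltls', 'stqsm', 'azdlpto']


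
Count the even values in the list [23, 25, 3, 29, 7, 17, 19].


Check each element:
  23 is odd
  25 is odd
  3 is odd
  29 is odd
  7 is odd
  17 is odd
  19 is odd
Evens: []
Count of evens = 0
Final answer: 0


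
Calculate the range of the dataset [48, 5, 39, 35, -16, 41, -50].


Maximum value: 48
Minimum value: -50
Range = 48 - (-50) = 98
Final answer: 98


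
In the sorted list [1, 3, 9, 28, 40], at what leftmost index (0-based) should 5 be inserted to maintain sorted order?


List is sorted: [1, 3, 9, 28, 40]
We need the leftmost position where 5 can be inserted, i.e. the first index whose element is >= 5 (or the end of the list if none is).
Binary search with low=0, high=5 (0-based indices):
  low=0, high=5, mid=2: a[2]=9 >= 5, so high = 2
  low=0, high=2, mid=1: a[1]=3 < 5, so low = 2
Now low = high = 2, so the insertion index is 2.
Final answer: 2


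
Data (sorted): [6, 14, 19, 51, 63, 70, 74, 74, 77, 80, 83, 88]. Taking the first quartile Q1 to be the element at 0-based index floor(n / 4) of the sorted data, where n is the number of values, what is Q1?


The list has n = 12 elements.
Q1 index = floor(12 / 4) = floor(3) = 3
Counting from index 0 in the sorted data, the element at index 3 is 51.
Final answer: 51


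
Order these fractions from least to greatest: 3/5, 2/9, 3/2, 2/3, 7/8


Convert to decimal for comparison:
  3/5 = 0.6
  2/9 = 0.2222
  3/2 = 1.5
  2/3 = 0.6667
  7/8 = 0.875
Decimals in increasing order: 0.2222 < 0.6 < 0.6667 < 0.875 < 1.5
Writing each back as its fraction gives the sorted order.
Final answer: 2/9, 3/5, 2/3, 7/8, 3/2


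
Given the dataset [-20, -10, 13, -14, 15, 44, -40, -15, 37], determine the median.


First, sort the list: [-40, -20, -15, -14, -10, 13, 15, 37, 44]
The list has 9 elements (odd count).
The middle index is 4 (0-based), and the element there is -10.
Final answer: -10


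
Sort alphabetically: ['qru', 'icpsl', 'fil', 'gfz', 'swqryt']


Compare strings character by character (the first differing letter decides):
  'fil' < 'gfz' since 'f' < 'g' at position 1
  'gfz' < 'icpsl' since 'g' < 'i' at position 1
  'icpsl' < 'qru' since 'i' < 'q' at position 1
  'qru' < 'swqryt' since 'q' < 's' at position 1
Chaining these comparisons gives the alphabetical order.
Final answer: ['fil', 'gfz', 'icpsl', 'qru', 'swqryt']


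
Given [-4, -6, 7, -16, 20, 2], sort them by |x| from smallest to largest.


Compute absolute values:
  |-4| = 4
  |-6| = 6
  |7| = 7
  |-16| = 16
  |20| = 20
  |2| = 2
Absolute values in increasing order: 2 < 4 < 6 < 7 < 16 < 20
Listing the original numbers in that order gives the answer.
Final answer: [2, -4, -6, 7, -16, 20]


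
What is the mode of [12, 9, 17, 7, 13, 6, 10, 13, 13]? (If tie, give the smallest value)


Count the frequency of each value:
  6 appears 1 time(s)
  7 appears 1 time(s)
  9 appears 1 time(s)
  10 appears 1 time(s)
  12 appears 1 time(s)
  13 appears 3 time(s)
  17 appears 1 time(s)
Maximum frequency is 3.
Only 13 reaches that frequency, so it is the mode.
Final answer: 13


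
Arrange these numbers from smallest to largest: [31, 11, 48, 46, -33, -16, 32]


Original list: [31, 11, 48, 46, -33, -16, 32]
Repeatedly take the smallest remaining element:
  Remaining [31, 11, 48, 46, -33, -16, 32] -> smallest is -33
  Remaining [31, 11, 48, 46, -16, 32] -> smallest is -16
  Remaining [31, 11, 48, 46, 32] -> smallest is 11
  Remaining [31, 48, 46, 32] -> smallest is 31
  Remaining [48, 46, 32] -> smallest is 32
  Remaining [48, 46] -> smallest is 46
  Remaining [48] -> smallest is 48
Collecting the picks in order gives the sorted list.
Final answer: [-33, -16, 11, 31, 32, 46, 48]


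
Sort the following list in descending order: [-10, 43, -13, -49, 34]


Original list: [-10, 43, -13, -49, 34]
Repeatedly take the largest remaining element:
  Remaining [-10, 43, -13, -49, 34] -> largest is 43
  Remaining [-10, -13, -49, 34] -> largest is 34
  Remaining [-10, -13, -49] -> largest is -10
  Remaining [-13, -49] -> largest is -13
  Remaining [-49] -> largest is -49
Collecting the picks in order gives the descending list.
Final answer: [43, 34, -10, -13, -49]


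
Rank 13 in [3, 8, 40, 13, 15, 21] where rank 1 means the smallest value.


Sort ascending: [3, 8, 13, 15, 21, 40]
Find 13 in the sorted list.
13 is at position 3 (1-indexed).
Final answer: 3


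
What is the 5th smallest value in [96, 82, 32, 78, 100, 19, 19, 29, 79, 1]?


Sort ascending: [1, 19, 19, 29, 32, 78, 79, 82, 96, 100]
The 5th element (1-indexed) is at index 4.
Value = 32
Final answer: 32


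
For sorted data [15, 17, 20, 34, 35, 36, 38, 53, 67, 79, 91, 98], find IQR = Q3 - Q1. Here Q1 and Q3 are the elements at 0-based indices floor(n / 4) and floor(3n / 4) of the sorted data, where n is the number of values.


The data has n = 12 elements.
Q1 index = floor(12 / 4) = floor(3) = 3; Q3 index = floor(3 * 12 / 4) = floor(9) = 9
Q1 = element at index 3 = 34
Q3 = element at index 9 = 79
IQR = 79 - 34 = 45
Final answer: 45


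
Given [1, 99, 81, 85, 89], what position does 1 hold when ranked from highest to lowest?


Sort descending: [99, 89, 85, 81, 1]
Find 1 in the sorted list.
1 is at position 5.
Final answer: 5


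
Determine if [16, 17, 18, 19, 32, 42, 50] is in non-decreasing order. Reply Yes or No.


Check consecutive pairs:
  16 <= 17? True
  17 <= 18? True
  18 <= 19? True
  19 <= 32? True
  32 <= 42? True
  42 <= 50? True
Every consecutive pair is in order, so the list is non-decreasing.
Final answer: Yes


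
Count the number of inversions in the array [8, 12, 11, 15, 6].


For each element, count the later elements that are smaller than it:
  8 (index 0): smaller elements after it = [6] -> 1
  12 (index 1): smaller elements after it = [11, 6] -> 2
  11 (index 2): smaller elements after it = [6] -> 1
  15 (index 3): smaller elements after it = [6] -> 1
Total inversions = 1 + 2 + 1 + 1 = 5
Final answer: 5


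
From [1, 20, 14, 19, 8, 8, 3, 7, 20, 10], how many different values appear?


List all unique values:
Distinct values: [1, 3, 7, 8, 10, 14, 19, 20]
Count = 8
Final answer: 8


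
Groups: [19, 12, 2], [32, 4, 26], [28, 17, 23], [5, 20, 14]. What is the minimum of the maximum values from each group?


Find max of each group:
  Group 1: [19, 12, 2] -> max = 19
  Group 2: [32, 4, 26] -> max = 32
  Group 3: [28, 17, 23] -> max = 28
  Group 4: [5, 20, 14] -> max = 20
Maxes: [19, 32, 28, 20]
Minimum of maxes = 19
Final answer: 19


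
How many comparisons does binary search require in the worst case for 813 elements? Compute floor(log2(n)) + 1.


Binary search halves the search space each step.
Maximum comparisons = floor(log2(813)) + 1
log2(813) = 9.6671
floor(log2(813)) = 9, so 9 + 1 = 10
Final answer: 10


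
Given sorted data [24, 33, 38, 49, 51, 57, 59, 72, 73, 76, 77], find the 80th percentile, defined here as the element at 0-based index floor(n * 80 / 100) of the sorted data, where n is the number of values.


The dataset has n = 11 elements.
Index = floor(11 * 80 / 100) = floor(880 / 100) = floor(8.8) = 8
Counting from index 0 in the sorted data, the element at index 8 is 73.
Final answer: 73


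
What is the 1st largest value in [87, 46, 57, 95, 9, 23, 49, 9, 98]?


Sort descending: [98, 95, 87, 57, 49, 46, 23, 9, 9]
The 1st element (1-indexed) is at index 0.
Value = 98
Final answer: 98


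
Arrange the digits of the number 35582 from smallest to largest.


The number 35582 has digits: 3, 5, 5, 8, 2
Sorted: 2, 3, 5, 5, 8
Joining the sorted digits gives the result.
Final answer: 23558


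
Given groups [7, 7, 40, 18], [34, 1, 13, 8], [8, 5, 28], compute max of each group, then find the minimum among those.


Find max of each group:
  Group 1: [7, 7, 40, 18] -> max = 40
  Group 2: [34, 1, 13, 8] -> max = 34
  Group 3: [8, 5, 28] -> max = 28
Maxes: [40, 34, 28]
Minimum of maxes = 28
Final answer: 28


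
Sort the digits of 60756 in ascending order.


The number 60756 has digits: 6, 0, 7, 5, 6
Sorted: 0, 5, 6, 6, 7
Joining the sorted digits gives the result.
Final answer: 05667


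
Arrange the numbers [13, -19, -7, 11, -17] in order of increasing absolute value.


Compute absolute values:
  |13| = 13
  |-19| = 19
  |-7| = 7
  |11| = 11
  |-17| = 17
Absolute values in increasing order: 7 < 11 < 13 < 17 < 19
Listing the original numbers in that order gives the answer.
Final answer: [-7, 11, 13, -17, -19]


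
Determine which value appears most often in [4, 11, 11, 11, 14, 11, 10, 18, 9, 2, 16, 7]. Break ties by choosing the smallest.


Count the frequency of each value:
  2 appears 1 time(s)
  4 appears 1 time(s)
  7 appears 1 time(s)
  9 appears 1 time(s)
  10 appears 1 time(s)
  11 appears 4 time(s)
  14 appears 1 time(s)
  16 appears 1 time(s)
  18 appears 1 time(s)
Maximum frequency is 4.
Only 11 reaches that frequency, so it is the mode.
Final answer: 11


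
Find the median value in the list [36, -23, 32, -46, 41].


First, sort the list: [-46, -23, 32, 36, 41]
The list has 5 elements (odd count).
The middle index is 2 (0-based), and the element there is 32.
Final answer: 32


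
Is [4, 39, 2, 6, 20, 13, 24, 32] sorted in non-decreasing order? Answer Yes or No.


Check consecutive pairs:
  4 <= 39? True
  39 <= 2? False
  2 <= 6? True
  6 <= 20? True
  20 <= 13? False
  13 <= 24? True
  24 <= 32? True
2 consecutive pair(s) are out of order, so the list is not sorted.
Final answer: No


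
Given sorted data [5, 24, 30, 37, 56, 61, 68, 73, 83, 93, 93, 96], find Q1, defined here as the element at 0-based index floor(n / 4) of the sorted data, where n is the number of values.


The list has n = 12 elements.
Q1 index = floor(12 / 4) = floor(3) = 3
Counting from index 0 in the sorted data, the element at index 3 is 37.
Final answer: 37


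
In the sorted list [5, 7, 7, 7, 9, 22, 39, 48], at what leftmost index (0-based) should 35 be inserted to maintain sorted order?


List is sorted: [5, 7, 7, 7, 9, 22, 39, 48]
We need the leftmost position where 35 can be inserted, i.e. the first index whose element is >= 35 (or the end of the list if none is).
Binary search with low=0, high=8 (0-based indices):
  low=0, high=8, mid=4: a[4]=9 < 35, so low = 5
  low=5, high=8, mid=6: a[6]=39 >= 35, so high = 6
  low=5, high=6, mid=5: a[5]=22 < 35, so low = 6
Now low = high = 6, so the insertion index is 6.
Final answer: 6


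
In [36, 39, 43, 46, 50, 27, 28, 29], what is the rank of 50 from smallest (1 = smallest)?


Sort ascending: [27, 28, 29, 36, 39, 43, 46, 50]
Find 50 in the sorted list.
50 is at position 8 (1-indexed).
Final answer: 8


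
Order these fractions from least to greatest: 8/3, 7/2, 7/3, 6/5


Convert to decimal for comparison:
  8/3 = 2.6667
  7/2 = 3.5
  7/3 = 2.3333
  6/5 = 1.2
Decimals in increasing order: 1.2 < 2.3333 < 2.6667 < 3.5
Writing each back as its fraction gives the sorted order.
Final answer: 6/5, 7/3, 8/3, 7/2


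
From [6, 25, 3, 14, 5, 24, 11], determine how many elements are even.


Check each element:
  6 is even
  25 is odd
  3 is odd
  14 is even
  5 is odd
  24 is even
  11 is odd
Evens: [6, 14, 24]
Count of evens = 3
Final answer: 3


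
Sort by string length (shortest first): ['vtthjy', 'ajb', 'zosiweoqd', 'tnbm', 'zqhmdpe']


Compute lengths:
  'vtthjy' has length 6
  'ajb' has length 3
  'zosiweoqd' has length 9
  'tnbm' has length 4
  'zqhmdpe' has length 7
Lengths in increasing order: 3 < 4 < 6 < 7 < 9
Listing the words in that order gives the answer.
Final answer: ['ajb', 'tnbm', 'vtthjy', 'zqhmdpe', 'zosiweoqd']


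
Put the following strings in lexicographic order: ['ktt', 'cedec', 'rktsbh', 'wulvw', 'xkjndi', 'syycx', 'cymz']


Compare strings character by character (the first differing letter decides):
  'cedec' < 'cymz' since 'e' < 'y' at position 2
  'cymz' < 'ktt' since 'c' < 'k' at position 1
  'ktt' < 'rktsbh' since 'k' < 'r' at position 1
  'rktsbh' < 'syycx' since 'r' < 's' at position 1
  'syycx' < 'wulvw' since 's' < 'w' at position 1
  'wulvw' < 'xkjndi' since 'w' < 'x' at position 1
Chaining these comparisons gives the alphabetical order.
Final answer: ['cedec', 'cymz', 'ktt', 'rktsbh', 'syycx', 'wulvw', 'xkjndi']


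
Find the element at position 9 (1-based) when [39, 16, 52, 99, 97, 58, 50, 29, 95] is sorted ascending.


Sort ascending: [16, 29, 39, 50, 52, 58, 95, 97, 99]
The 9th element (1-indexed) is at index 8.
Value = 99
Final answer: 99


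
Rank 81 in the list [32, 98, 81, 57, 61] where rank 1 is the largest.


Sort descending: [98, 81, 61, 57, 32]
Find 81 in the sorted list.
81 is at position 2.
Final answer: 2


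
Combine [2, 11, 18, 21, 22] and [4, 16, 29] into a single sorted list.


List A: [2, 11, 18, 21, 22]
List B: [4, 16, 29]
Repeatedly compare the front elements and take the smaller:
  2 vs 4 -> take 2
  11 vs 4 -> take 4
  11 vs 16 -> take 11
  18 vs 16 -> take 16
  18 vs 29 -> take 18
  21 vs 29 -> take 21
  22 vs 29 -> take 22
  A is exhausted; append the rest of B: [29]
Final answer: [2, 4, 11, 16, 18, 21, 22, 29]


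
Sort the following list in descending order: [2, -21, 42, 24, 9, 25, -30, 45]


Original list: [2, -21, 42, 24, 9, 25, -30, 45]
Repeatedly take the largest remaining element:
  Remaining [2, -21, 42, 24, 9, 25, -30, 45] -> largest is 45
  Remaining [2, -21, 42, 24, 9, 25, -30] -> largest is 42
  Remaining [2, -21, 24, 9, 25, -30] -> largest is 25
  Remaining [2, -21, 24, 9, -30] -> largest is 24
  Remaining [2, -21, 9, -30] -> largest is 9
  Remaining [2, -21, -30] -> largest is 2
  Remaining [-21, -30] -> largest is -21
  Remaining [-30] -> largest is -30
Collecting the picks in order gives the descending list.
Final answer: [45, 42, 25, 24, 9, 2, -21, -30]


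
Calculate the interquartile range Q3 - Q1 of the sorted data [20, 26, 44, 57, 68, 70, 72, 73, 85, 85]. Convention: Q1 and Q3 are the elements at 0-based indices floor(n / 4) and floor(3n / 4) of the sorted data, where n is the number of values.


The data has n = 10 elements.
Q1 index = floor(10 / 4) = floor(2.5) = 2; Q3 index = floor(3 * 10 / 4) = floor(7.5) = 7
Q1 = element at index 2 = 44
Q3 = element at index 7 = 73
IQR = 73 - 44 = 29
Final answer: 29


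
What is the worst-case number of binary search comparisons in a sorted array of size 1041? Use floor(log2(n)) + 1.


Binary search halves the search space each step.
Maximum comparisons = floor(log2(1041)) + 1
log2(1041) = 10.0238
floor(log2(1041)) = 10, so 10 + 1 = 11
Final answer: 11


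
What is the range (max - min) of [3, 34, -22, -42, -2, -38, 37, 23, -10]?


Maximum value: 37
Minimum value: -42
Range = 37 - (-42) = 79
Final answer: 79


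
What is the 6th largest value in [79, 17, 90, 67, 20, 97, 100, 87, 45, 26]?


Sort descending: [100, 97, 90, 87, 79, 67, 45, 26, 20, 17]
The 6th element (1-indexed) is at index 5.
Value = 67
Final answer: 67


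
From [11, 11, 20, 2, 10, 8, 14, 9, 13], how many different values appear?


List all unique values:
Distinct values: [2, 8, 9, 10, 11, 13, 14, 20]
Count = 8
Final answer: 8


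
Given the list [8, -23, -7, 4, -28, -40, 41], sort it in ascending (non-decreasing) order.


Original list: [8, -23, -7, 4, -28, -40, 41]
Repeatedly take the smallest remaining element:
  Remaining [8, -23, -7, 4, -28, -40, 41] -> smallest is -40
  Remaining [8, -23, -7, 4, -28, 41] -> smallest is -28
  Remaining [8, -23, -7, 4, 41] -> smallest is -23
  Remaining [8, -7, 4, 41] -> smallest is -7
  Remaining [8, 4, 41] -> smallest is 4
  Remaining [8, 41] -> smallest is 8
  Remaining [41] -> smallest is 41
Collecting the picks in order gives the sorted list.
Final answer: [-40, -28, -23, -7, 4, 8, 41]


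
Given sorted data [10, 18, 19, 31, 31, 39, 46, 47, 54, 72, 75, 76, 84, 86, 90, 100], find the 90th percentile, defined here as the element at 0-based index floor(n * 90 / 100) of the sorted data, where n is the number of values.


The dataset has n = 16 elements.
Index = floor(16 * 90 / 100) = floor(1440 / 100) = floor(14.4) = 14
Counting from index 0 in the sorted data, the element at index 14 is 90.
Final answer: 90


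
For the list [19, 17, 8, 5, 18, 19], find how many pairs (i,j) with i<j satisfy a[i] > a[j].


For each element, count the later elements that are smaller than it:
  19 (index 0): smaller elements after it = [17, 8, 5, 18] -> 4
  17 (index 1): smaller elements after it = [8, 5] -> 2
  8 (index 2): smaller elements after it = [5] -> 1
  5 (index 3): smaller elements after it = [] -> 0
  18 (index 4): smaller elements after it = [] -> 0
Total inversions = 4 + 2 + 1 + 0 + 0 = 7
Final answer: 7


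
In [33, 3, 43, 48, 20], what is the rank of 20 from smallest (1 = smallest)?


Sort ascending: [3, 20, 33, 43, 48]
Find 20 in the sorted list.
20 is at position 2 (1-indexed).
Final answer: 2


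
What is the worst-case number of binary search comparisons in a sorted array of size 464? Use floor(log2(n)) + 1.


Binary search halves the search space each step.
Maximum comparisons = floor(log2(464)) + 1
log2(464) = 8.858
floor(log2(464)) = 8, so 8 + 1 = 9
Final answer: 9


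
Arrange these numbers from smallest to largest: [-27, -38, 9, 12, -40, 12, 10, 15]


Original list: [-27, -38, 9, 12, -40, 12, 10, 15]
Repeatedly take the smallest remaining element:
  Remaining [-27, -38, 9, 12, -40, 12, 10, 15] -> smallest is -40
  Remaining [-27, -38, 9, 12, 12, 10, 15] -> smallest is -38
  Remaining [-27, 9, 12, 12, 10, 15] -> smallest is -27
  Remaining [9, 12, 12, 10, 15] -> smallest is 9
  Remaining [12, 12, 10, 15] -> smallest is 10
  Remaining [12, 12, 15] -> smallest is 12
  Remaining [12, 15] -> smallest is 12
  Remaining [15] -> smallest is 15
Collecting the picks in order gives the sorted list.
Final answer: [-40, -38, -27, 9, 10, 12, 12, 15]


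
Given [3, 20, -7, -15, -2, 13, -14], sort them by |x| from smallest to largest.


Compute absolute values:
  |3| = 3
  |20| = 20
  |-7| = 7
  |-15| = 15
  |-2| = 2
  |13| = 13
  |-14| = 14
Absolute values in increasing order: 2 < 3 < 7 < 13 < 14 < 15 < 20
Listing the original numbers in that order gives the answer.
Final answer: [-2, 3, -7, 13, -14, -15, 20]


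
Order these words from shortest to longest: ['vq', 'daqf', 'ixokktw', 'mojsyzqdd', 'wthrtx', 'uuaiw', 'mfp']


Compute lengths:
  'vq' has length 2
  'daqf' has length 4
  'ixokktw' has length 7
  'mojsyzqdd' has length 9
  'wthrtx' has length 6
  'uuaiw' has length 5
  'mfp' has length 3
Lengths in increasing order: 2 < 3 < 4 < 5 < 6 < 7 < 9
Listing the words in that order gives the answer.
Final answer: ['vq', 'mfp', 'daqf', 'uuaiw', 'wthrtx', 'ixokktw', 'mojsyzqdd']


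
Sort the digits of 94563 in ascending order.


The number 94563 has digits: 9, 4, 5, 6, 3
Sorted: 3, 4, 5, 6, 9
Joining the sorted digits gives the result.
Final answer: 34569


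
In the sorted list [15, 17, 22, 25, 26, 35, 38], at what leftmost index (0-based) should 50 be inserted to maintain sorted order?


List is sorted: [15, 17, 22, 25, 26, 35, 38]
We need the leftmost position where 50 can be inserted, i.e. the first index whose element is >= 50 (or the end of the list if none is).
Binary search with low=0, high=7 (0-based indices):
  low=0, high=7, mid=3: a[3]=25 < 50, so low = 4
  low=4, high=7, mid=5: a[5]=35 < 50, so low = 6
  low=6, high=7, mid=6: a[6]=38 < 50, so low = 7
Now low = high = 7, so the insertion index is 7.
Final answer: 7


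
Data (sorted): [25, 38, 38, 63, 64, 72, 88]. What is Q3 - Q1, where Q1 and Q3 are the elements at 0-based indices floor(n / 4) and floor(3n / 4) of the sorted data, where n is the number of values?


The data has n = 7 elements.
Q1 index = floor(7 / 4) = floor(1.75) = 1; Q3 index = floor(3 * 7 / 4) = floor(5.25) = 5
Q1 = element at index 1 = 38
Q3 = element at index 5 = 72
IQR = 72 - 38 = 34
Final answer: 34


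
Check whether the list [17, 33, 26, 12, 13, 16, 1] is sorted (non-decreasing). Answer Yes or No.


Check consecutive pairs:
  17 <= 33? True
  33 <= 26? False
  26 <= 12? False
  12 <= 13? True
  13 <= 16? True
  16 <= 1? False
3 consecutive pair(s) are out of order, so the list is not sorted.
Final answer: No


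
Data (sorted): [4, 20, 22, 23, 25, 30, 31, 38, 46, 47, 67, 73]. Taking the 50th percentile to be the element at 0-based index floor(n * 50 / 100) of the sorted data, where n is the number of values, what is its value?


The dataset has n = 12 elements.
Index = floor(12 * 50 / 100) = floor(600 / 100) = floor(6) = 6
Counting from index 0 in the sorted data, the element at index 6 is 31.
Final answer: 31


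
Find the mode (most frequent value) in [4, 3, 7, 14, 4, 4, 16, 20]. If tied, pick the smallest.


Count the frequency of each value:
  3 appears 1 time(s)
  4 appears 3 time(s)
  7 appears 1 time(s)
  14 appears 1 time(s)
  16 appears 1 time(s)
  20 appears 1 time(s)
Maximum frequency is 3.
Only 4 reaches that frequency, so it is the mode.
Final answer: 4


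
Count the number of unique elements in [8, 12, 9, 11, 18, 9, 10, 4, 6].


List all unique values:
Distinct values: [4, 6, 8, 9, 10, 11, 12, 18]
Count = 8
Final answer: 8


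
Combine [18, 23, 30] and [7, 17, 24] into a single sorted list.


List A: [18, 23, 30]
List B: [7, 17, 24]
Repeatedly compare the front elements and take the smaller:
  18 vs 7 -> take 7
  18 vs 17 -> take 17
  18 vs 24 -> take 18
  23 vs 24 -> take 23
  30 vs 24 -> take 24
  B is exhausted; append the rest of A: [30]
Final answer: [7, 17, 18, 23, 24, 30]


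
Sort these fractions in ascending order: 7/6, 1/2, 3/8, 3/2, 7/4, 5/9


Convert to decimal for comparison:
  7/6 = 1.1667
  1/2 = 0.5
  3/8 = 0.375
  3/2 = 1.5
  7/4 = 1.75
  5/9 = 0.5556
Decimals in increasing order: 0.375 < 0.5 < 0.5556 < 1.1667 < 1.5 < 1.75
Writing each back as its fraction gives the sorted order.
Final answer: 3/8, 1/2, 5/9, 7/6, 3/2, 7/4


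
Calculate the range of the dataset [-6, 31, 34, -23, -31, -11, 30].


Maximum value: 34
Minimum value: -31
Range = 34 - (-31) = 65
Final answer: 65


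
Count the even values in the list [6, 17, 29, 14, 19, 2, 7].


Check each element:
  6 is even
  17 is odd
  29 is odd
  14 is even
  19 is odd
  2 is even
  7 is odd
Evens: [6, 14, 2]
Count of evens = 3
Final answer: 3


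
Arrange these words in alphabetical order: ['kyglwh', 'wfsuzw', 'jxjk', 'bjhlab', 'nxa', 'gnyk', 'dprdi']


Compare strings character by character (the first differing letter decides):
  'bjhlab' < 'dprdi' since 'b' < 'd' at position 1
  'dprdi' < 'gnyk' since 'd' < 'g' at position 1
  'gnyk' < 'jxjk' since 'g' < 'j' at position 1
  'jxjk' < 'kyglwh' since 'j' < 'k' at position 1
  'kyglwh' < 'nxa' since 'k' < 'n' at position 1
  'nxa' < 'wfsuzw' since 'n' < 'w' at position 1
Chaining these comparisons gives the alphabetical order.
Final answer: ['bjhlab', 'dprdi', 'gnyk', 'jxjk', 'kyglwh', 'nxa', 'wfsuzw']


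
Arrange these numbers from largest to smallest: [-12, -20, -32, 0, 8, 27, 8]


Original list: [-12, -20, -32, 0, 8, 27, 8]
Repeatedly take the largest remaining element:
  Remaining [-12, -20, -32, 0, 8, 27, 8] -> largest is 27
  Remaining [-12, -20, -32, 0, 8, 8] -> largest is 8
  Remaining [-12, -20, -32, 0, 8] -> largest is 8
  Remaining [-12, -20, -32, 0] -> largest is 0
  Remaining [-12, -20, -32] -> largest is -12
  Remaining [-20, -32] -> largest is -20
  Remaining [-32] -> largest is -32
Collecting the picks in order gives the descending list.
Final answer: [27, 8, 8, 0, -12, -20, -32]


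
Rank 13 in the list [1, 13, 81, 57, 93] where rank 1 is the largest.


Sort descending: [93, 81, 57, 13, 1]
Find 13 in the sorted list.
13 is at position 4.
Final answer: 4


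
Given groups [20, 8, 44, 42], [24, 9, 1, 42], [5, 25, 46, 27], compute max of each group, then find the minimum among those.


Find max of each group:
  Group 1: [20, 8, 44, 42] -> max = 44
  Group 2: [24, 9, 1, 42] -> max = 42
  Group 3: [5, 25, 46, 27] -> max = 46
Maxes: [44, 42, 46]
Minimum of maxes = 42
Final answer: 42


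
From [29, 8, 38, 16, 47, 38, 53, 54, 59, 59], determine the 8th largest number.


Sort descending: [59, 59, 54, 53, 47, 38, 38, 29, 16, 8]
The 8th element (1-indexed) is at index 7.
Value = 29
Final answer: 29


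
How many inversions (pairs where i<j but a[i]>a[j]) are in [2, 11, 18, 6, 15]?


For each element, count the later elements that are smaller than it:
  2 (index 0): smaller elements after it = [] -> 0
  11 (index 1): smaller elements after it = [6] -> 1
  18 (index 2): smaller elements after it = [6, 15] -> 2
  6 (index 3): smaller elements after it = [] -> 0
Total inversions = 0 + 1 + 2 + 0 = 3
Final answer: 3


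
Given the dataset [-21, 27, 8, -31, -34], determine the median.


First, sort the list: [-34, -31, -21, 8, 27]
The list has 5 elements (odd count).
The middle index is 2 (0-based), and the element there is -21.
Final answer: -21


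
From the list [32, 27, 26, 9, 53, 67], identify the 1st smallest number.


Sort ascending: [9, 26, 27, 32, 53, 67]
The 1st element (1-indexed) is at index 0.
Value = 9
Final answer: 9


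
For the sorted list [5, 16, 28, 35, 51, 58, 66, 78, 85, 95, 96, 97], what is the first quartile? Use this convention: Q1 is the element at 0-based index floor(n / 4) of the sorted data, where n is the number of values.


The list has n = 12 elements.
Q1 index = floor(12 / 4) = floor(3) = 3
Counting from index 0 in the sorted data, the element at index 3 is 35.
Final answer: 35


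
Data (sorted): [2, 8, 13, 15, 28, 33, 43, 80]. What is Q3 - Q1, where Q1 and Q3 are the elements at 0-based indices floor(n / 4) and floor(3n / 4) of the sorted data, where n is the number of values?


The data has n = 8 elements.
Q1 index = floor(8 / 4) = floor(2) = 2; Q3 index = floor(3 * 8 / 4) = floor(6) = 6
Q1 = element at index 2 = 13
Q3 = element at index 6 = 43
IQR = 43 - 13 = 30
Final answer: 30


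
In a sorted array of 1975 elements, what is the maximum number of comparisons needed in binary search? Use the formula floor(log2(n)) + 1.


Binary search halves the search space each step.
Maximum comparisons = floor(log2(1975)) + 1
log2(1975) = 10.9476
floor(log2(1975)) = 10, so 10 + 1 = 11
Final answer: 11


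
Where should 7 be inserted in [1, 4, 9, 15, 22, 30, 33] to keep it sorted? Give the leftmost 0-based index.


List is sorted: [1, 4, 9, 15, 22, 30, 33]
We need the leftmost position where 7 can be inserted, i.e. the first index whose element is >= 7 (or the end of the list if none is).
Binary search with low=0, high=7 (0-based indices):
  low=0, high=7, mid=3: a[3]=15 >= 7, so high = 3
  low=0, high=3, mid=1: a[1]=4 < 7, so low = 2
  low=2, high=3, mid=2: a[2]=9 >= 7, so high = 2
Now low = high = 2, so the insertion index is 2.
Final answer: 2


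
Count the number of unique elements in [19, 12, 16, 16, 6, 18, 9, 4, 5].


List all unique values:
Distinct values: [4, 5, 6, 9, 12, 16, 18, 19]
Count = 8
Final answer: 8


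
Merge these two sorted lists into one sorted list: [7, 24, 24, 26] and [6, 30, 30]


List A: [7, 24, 24, 26]
List B: [6, 30, 30]
Repeatedly compare the front elements and take the smaller:
  7 vs 6 -> take 6
  7 vs 30 -> take 7
  24 vs 30 -> take 24
  24 vs 30 -> take 24
  26 vs 30 -> take 26
  A is exhausted; append the rest of B: [30, 30]
Final answer: [6, 7, 24, 24, 26, 30, 30]


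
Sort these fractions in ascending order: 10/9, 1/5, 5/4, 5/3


Convert to decimal for comparison:
  10/9 = 1.1111
  1/5 = 0.2
  5/4 = 1.25
  5/3 = 1.6667
Decimals in increasing order: 0.2 < 1.1111 < 1.25 < 1.6667
Writing each back as its fraction gives the sorted order.
Final answer: 1/5, 10/9, 5/4, 5/3


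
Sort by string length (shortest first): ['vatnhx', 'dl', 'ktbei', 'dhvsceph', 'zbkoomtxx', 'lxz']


Compute lengths:
  'vatnhx' has length 6
  'dl' has length 2
  'ktbei' has length 5
  'dhvsceph' has length 8
  'zbkoomtxx' has length 9
  'lxz' has length 3
Lengths in increasing order: 2 < 3 < 5 < 6 < 8 < 9
Listing the words in that order gives the answer.
Final answer: ['dl', 'lxz', 'ktbei', 'vatnhx', 'dhvsceph', 'zbkoomtxx']


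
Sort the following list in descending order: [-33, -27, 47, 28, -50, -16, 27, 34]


Original list: [-33, -27, 47, 28, -50, -16, 27, 34]
Repeatedly take the largest remaining element:
  Remaining [-33, -27, 47, 28, -50, -16, 27, 34] -> largest is 47
  Remaining [-33, -27, 28, -50, -16, 27, 34] -> largest is 34
  Remaining [-33, -27, 28, -50, -16, 27] -> largest is 28
  Remaining [-33, -27, -50, -16, 27] -> largest is 27
  Remaining [-33, -27, -50, -16] -> largest is -16
  Remaining [-33, -27, -50] -> largest is -27
  Remaining [-33, -50] -> largest is -33
  Remaining [-50] -> largest is -50
Collecting the picks in order gives the descending list.
Final answer: [47, 34, 28, 27, -16, -27, -33, -50]


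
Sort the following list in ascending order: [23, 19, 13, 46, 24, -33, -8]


Original list: [23, 19, 13, 46, 24, -33, -8]
Repeatedly take the smallest remaining element:
  Remaining [23, 19, 13, 46, 24, -33, -8] -> smallest is -33
  Remaining [23, 19, 13, 46, 24, -8] -> smallest is -8
  Remaining [23, 19, 13, 46, 24] -> smallest is 13
  Remaining [23, 19, 46, 24] -> smallest is 19
  Remaining [23, 46, 24] -> smallest is 23
  Remaining [46, 24] -> smallest is 24
  Remaining [46] -> smallest is 46
Collecting the picks in order gives the sorted list.
Final answer: [-33, -8, 13, 19, 23, 24, 46]
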